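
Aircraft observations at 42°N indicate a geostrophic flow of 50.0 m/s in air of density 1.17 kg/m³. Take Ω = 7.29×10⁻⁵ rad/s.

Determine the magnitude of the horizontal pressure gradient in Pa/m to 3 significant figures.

Coriolis parameter at 42°N:
f = 2Ω sin φ = 2 × 7.29×10⁻⁵ × sin 42° = 9.76×10⁻⁵ s⁻¹
Geostrophic balance rearranged: |∂P/∂n| = f ρ V_g
|∂P/∂n| = 9.76×10⁻⁵ × 1.17 × 50.0 = 5.71×10⁻³ Pa/m

5.71×10⁻³ Pa/m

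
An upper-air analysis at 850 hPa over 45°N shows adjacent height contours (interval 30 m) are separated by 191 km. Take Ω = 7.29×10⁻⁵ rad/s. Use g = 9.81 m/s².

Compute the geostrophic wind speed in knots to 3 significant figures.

29.1 knots

Coriolis parameter at 45°N:
f = 2Ω sin φ = 2 × 7.29×10⁻⁵ × sin 45° = 1.03×10⁻⁴ s⁻¹
Height gradient: |∂Z/∂n| = 30 m / 191000 m = 1.57×10⁻⁴
On a pressure surface, geostrophic balance gives V_g = (g/f)|∂Z/∂n|:
V_g = 9.81 × 1.57×10⁻⁴ / 1.03×10⁻⁴ = 14.9 m/s
Converting: 14.9 m/s × 1.944 = 29.1 knots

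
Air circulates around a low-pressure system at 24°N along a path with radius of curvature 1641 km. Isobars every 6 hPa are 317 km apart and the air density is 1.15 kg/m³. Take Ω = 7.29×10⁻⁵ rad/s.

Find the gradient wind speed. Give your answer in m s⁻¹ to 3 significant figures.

22.5 m s⁻¹

Coriolis parameter at 24°N:
f = 2Ω sin φ = 2 × 7.29×10⁻⁵ × sin 24° = 5.93×10⁻⁵ s⁻¹
Pressure gradient: |∂P/∂n| = 600 Pa / 317000 m = 1.89×10⁻³ Pa/m
Geostrophic speed: V_g = |∂P/∂n|/(fρ) = 1.89×10⁻³/(5.93×10⁻⁵ × 1.15) = 27.8 m/s
Around a low, centrifugal force acts outward with Coriolis, so pressure-gradient force balances both:
(1/ρ)|∂P/∂n| = fV + V²/R  →  V² + fR·V − fR·V_g = 0
With fR = 5.93×10⁻⁵ × 1641×10³ m = 97.3 m/s:
V = [−fR + √((fR)² + 4 fR V_g)]/2 = [−97.3 + √(97.3² + 4×97.3×27.8)]/2 = 22.5 m/s
Subgeostrophic (V < V_g = 27.8 m/s), as expected around a low.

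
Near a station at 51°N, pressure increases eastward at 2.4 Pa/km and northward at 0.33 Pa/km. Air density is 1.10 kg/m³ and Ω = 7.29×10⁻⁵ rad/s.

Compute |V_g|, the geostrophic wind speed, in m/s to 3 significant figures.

Coriolis parameter at 51°N:
f = 2Ω sin φ = 2 × 7.29×10⁻⁵ × sin 51° = 1.13×10⁻⁴ s⁻¹
Component geostrophic relations (x east, y north):
u_g = −(1/(fρ)) ∂P/∂y,  v_g = (1/(fρ)) ∂P/∂x
u_g = −(0.33×10⁻³)/(1.13×10⁻⁴ × 1.10) = −2.65 m/s;  v_g = (2.4×10⁻³)/(1.13×10⁻⁴ × 1.10) = 19.3 m/s
|V_g| = √(u_g² + v_g²) = 19.4 m/s

19.4 m/s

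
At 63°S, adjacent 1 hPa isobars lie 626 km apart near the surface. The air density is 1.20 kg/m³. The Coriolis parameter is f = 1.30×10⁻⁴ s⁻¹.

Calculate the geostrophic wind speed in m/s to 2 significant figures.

Pressure gradient: |∂P/∂n| = 100 Pa / 626000 m = 1.60×10⁻⁴ Pa/m
Geostrophic balance (pressure-gradient force = Coriolis force):
V_g = (1/(fρ)) |∂P/∂n| = 1.60×10⁻⁴ / (1.30×10⁻⁴ × 1.20) = 1.02 m/s

1.0 m/s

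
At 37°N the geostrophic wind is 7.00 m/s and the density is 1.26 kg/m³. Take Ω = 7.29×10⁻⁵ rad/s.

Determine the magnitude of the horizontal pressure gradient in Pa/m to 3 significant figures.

Coriolis parameter at 37°N:
f = 2Ω sin φ = 2 × 7.29×10⁻⁵ × sin 37° = 8.77×10⁻⁵ s⁻¹
Geostrophic balance rearranged: |∂P/∂n| = f ρ V_g
|∂P/∂n| = 8.77×10⁻⁵ × 1.26 × 7.00 = 7.74×10⁻⁴ Pa/m

7.74×10⁻⁴ Pa/m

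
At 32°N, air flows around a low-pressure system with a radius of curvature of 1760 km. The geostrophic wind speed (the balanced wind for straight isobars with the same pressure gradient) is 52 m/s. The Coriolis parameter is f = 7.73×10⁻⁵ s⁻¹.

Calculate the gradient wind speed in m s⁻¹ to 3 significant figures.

Around a low, centrifugal force acts outward with Coriolis, so pressure-gradient force balances both:
(1/ρ)|∂P/∂n| = fV + V²/R  →  V² + fR·V − fR·V_g = 0
With fR = 7.73×10⁻⁵ × 1760×10³ m = 136 m/s:
V = [−fR + √((fR)² + 4 fR V_g)]/2 = [−136 + √(136² + 4×136×52)]/2 = 40.2 m/s
Subgeostrophic (V < V_g = 52 m/s), as expected around a low.

40.2 m s⁻¹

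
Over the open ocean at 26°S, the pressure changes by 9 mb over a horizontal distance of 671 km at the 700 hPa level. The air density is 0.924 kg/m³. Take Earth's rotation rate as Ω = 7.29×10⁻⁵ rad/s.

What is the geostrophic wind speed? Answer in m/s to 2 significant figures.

23 m/s

Coriolis parameter at 26°S:
f = 2Ω sin φ = 2 × 7.29×10⁻⁵ × sin 26° = 6.39×10⁻⁵ s⁻¹
Pressure gradient: |∂P/∂n| = 900 Pa / 671000 m = 1.34×10⁻³ Pa/m
Geostrophic balance (pressure-gradient force = Coriolis force):
V_g = (1/(fρ)) |∂P/∂n| = 1.34×10⁻³ / (6.39×10⁻⁵ × 0.924) = 22.7 m/s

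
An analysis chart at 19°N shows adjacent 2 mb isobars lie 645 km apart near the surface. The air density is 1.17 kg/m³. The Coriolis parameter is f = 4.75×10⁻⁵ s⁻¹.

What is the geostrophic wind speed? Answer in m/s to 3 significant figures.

5.58 m/s

Pressure gradient: |∂P/∂n| = 200 Pa / 645000 m = 3.10×10⁻⁴ Pa/m
Geostrophic balance (pressure-gradient force = Coriolis force):
V_g = (1/(fρ)) |∂P/∂n| = 3.10×10⁻⁴ / (4.75×10⁻⁵ × 1.17) = 5.58 m/s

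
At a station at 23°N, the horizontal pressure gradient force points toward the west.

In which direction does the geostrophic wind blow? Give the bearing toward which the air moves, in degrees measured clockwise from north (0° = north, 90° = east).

The pressure-gradient force points toward the west (bearing 270°).
Geostrophic balance: in the Northern Hemisphere the Coriolis force deflects motion to the right, so the geostrophic wind blows 90° to the right of the pressure-gradient force (low pressure on the left).
Rotating 270° by 90° clockwise gives 000° — the wind blows toward the north.

000°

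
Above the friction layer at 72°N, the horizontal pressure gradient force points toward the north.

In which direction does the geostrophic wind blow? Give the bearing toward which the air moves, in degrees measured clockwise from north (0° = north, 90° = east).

The pressure-gradient force points toward the north (bearing 000°).
Geostrophic balance: in the Northern Hemisphere the Coriolis force deflects motion to the right, so the geostrophic wind blows 90° to the right of the pressure-gradient force (low pressure on the left).
Rotating 000° by 90° clockwise gives 090° — the wind blows toward the east.

090°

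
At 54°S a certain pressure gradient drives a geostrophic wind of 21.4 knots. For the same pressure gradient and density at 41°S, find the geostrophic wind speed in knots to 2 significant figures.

26 knots

With the same pressure gradient and density, V_g ∝ 1/f ∝ 1/sin φ.
V₂ = V₁ · sin φ₁ / sin φ₂ = 21.4 × sin 54° / sin 41°
V₂ = 21.4 × 0.8090/0.6561 = 26 knots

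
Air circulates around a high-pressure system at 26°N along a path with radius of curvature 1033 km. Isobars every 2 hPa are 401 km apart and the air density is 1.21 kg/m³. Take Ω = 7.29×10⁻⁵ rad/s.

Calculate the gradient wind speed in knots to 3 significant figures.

14.1 knots

Coriolis parameter at 26°N:
f = 2Ω sin φ = 2 × 7.29×10⁻⁵ × sin 26° = 6.39×10⁻⁵ s⁻¹
Pressure gradient: |∂P/∂n| = 200 Pa / 401000 m = 4.99×10⁻⁴ Pa/m
Geostrophic speed: V_g = |∂P/∂n|/(fρ) = 4.99×10⁻⁴/(6.39×10⁻⁵ × 1.21) = 6.45 m/s
Around a high, pressure-gradient force acts outward with centrifugal, so Coriolis balances both:
fV = (1/ρ)|∂P/∂n| + V²/R  →  V² − fR·V + fR·V_g = 0
With fR = 6.39×10⁻⁵ × 1033×10³ m = 66.0 m/s:
V = [fR − √((fR)² − 4 fR V_g)]/2 = [66.0 − √(66.0² − 4×66.0×6.45)]/2 = 7.24 m/s
Supergeostrophic (V > V_g = 6.45 m/s), as expected around a high.
Converting: 7.24 m/s × 1.944 = 14.1 knots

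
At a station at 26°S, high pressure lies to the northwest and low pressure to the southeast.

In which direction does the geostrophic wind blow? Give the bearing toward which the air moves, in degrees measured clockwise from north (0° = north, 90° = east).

045°

The pressure-gradient force points toward the southeast (bearing 135°).
Geostrophic balance: in the Southern Hemisphere the Coriolis force deflects motion to the left, so the geostrophic wind blows 90° to the left of the pressure-gradient force (low pressure on the right).
Rotating 135° by 90° counterclockwise gives 045° — the wind blows toward the northeast.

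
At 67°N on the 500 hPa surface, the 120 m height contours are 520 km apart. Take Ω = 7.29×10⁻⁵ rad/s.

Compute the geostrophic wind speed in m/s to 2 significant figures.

Coriolis parameter at 67°N:
f = 2Ω sin φ = 2 × 7.29×10⁻⁵ × sin 67° = 1.34×10⁻⁴ s⁻¹
Height gradient: |∂Z/∂n| = 120 m / 520000 m = 2.31×10⁻⁴
On a pressure surface, geostrophic balance gives V_g = (g/f)|∂Z/∂n|:
V_g = 9.81 × 2.31×10⁻⁴ / 1.34×10⁻⁴ = 16.9 m/s

17 m/s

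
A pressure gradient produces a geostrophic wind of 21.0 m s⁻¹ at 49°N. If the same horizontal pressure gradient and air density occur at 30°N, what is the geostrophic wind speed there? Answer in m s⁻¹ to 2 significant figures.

With the same pressure gradient and density, V_g ∝ 1/f ∝ 1/sin φ.
V₂ = V₁ · sin φ₁ / sin φ₂ = 21.0 × sin 49° / sin 30°
V₂ = 21.0 × 0.7547/0.5000 = 32 m s⁻¹

32 m s⁻¹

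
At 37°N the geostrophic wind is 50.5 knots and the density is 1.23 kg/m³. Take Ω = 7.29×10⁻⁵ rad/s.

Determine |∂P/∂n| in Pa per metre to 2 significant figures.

2.8×10⁻³ Pa/m

Coriolis parameter at 37°N:
f = 2Ω sin φ = 2 × 7.29×10⁻⁵ × sin 37° = 8.77×10⁻⁵ s⁻¹
Wind speed in SI: 50.5 knots = 26.0 m/s
Geostrophic balance rearranged: |∂P/∂n| = f ρ V_g
|∂P/∂n| = 8.77×10⁻⁵ × 1.23 × 26.0 = 2.80×10⁻³ Pa/m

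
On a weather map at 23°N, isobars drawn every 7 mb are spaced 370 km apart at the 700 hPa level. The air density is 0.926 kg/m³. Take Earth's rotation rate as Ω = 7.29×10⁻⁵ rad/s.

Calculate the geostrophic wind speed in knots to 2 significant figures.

Coriolis parameter at 23°N:
f = 2Ω sin φ = 2 × 7.29×10⁻⁵ × sin 23° = 5.70×10⁻⁵ s⁻¹
Pressure gradient: |∂P/∂n| = 700 Pa / 370000 m = 1.89×10⁻³ Pa/m
Geostrophic balance (pressure-gradient force = Coriolis force):
V_g = (1/(fρ)) |∂P/∂n| = 1.89×10⁻³ / (5.70×10⁻⁵ × 0.926) = 35.9 m/s
Converting: 35.9 m/s × 1.944 = 70 knots

70 knots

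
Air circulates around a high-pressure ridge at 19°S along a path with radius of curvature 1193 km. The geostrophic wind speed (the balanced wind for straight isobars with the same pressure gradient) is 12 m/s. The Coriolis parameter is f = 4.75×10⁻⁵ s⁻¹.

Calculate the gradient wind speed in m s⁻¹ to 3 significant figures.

17.3 m s⁻¹

Around a high, pressure-gradient force acts outward with centrifugal, so Coriolis balances both:
fV = (1/ρ)|∂P/∂n| + V²/R  →  V² − fR·V + fR·V_g = 0
With fR = 4.75×10⁻⁵ × 1193×10³ m = 56.7 m/s:
V = [fR − √((fR)² − 4 fR V_g)]/2 = [56.7 − √(56.7² − 4×56.7×12)]/2 = 17.3 m/s
Supergeostrophic (V > V_g = 12 m/s), as expected around a high.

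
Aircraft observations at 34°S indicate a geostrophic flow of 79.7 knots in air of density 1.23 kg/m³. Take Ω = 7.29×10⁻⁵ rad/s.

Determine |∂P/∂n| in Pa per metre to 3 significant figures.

Coriolis parameter at 34°S:
f = 2Ω sin φ = 2 × 7.29×10⁻⁵ × sin 34° = 8.15×10⁻⁵ s⁻¹
Wind speed in SI: 79.7 knots = 41.0 m/s
Geostrophic balance rearranged: |∂P/∂n| = f ρ V_g
|∂P/∂n| = 8.15×10⁻⁵ × 1.23 × 41.0 = 4.11×10⁻³ Pa/m

4.11×10⁻³ Pa/m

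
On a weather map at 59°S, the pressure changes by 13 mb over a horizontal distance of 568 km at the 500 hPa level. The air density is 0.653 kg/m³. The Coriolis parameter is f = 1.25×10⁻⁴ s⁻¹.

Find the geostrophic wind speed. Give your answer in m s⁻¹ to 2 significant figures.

28 m s⁻¹

Pressure gradient: |∂P/∂n| = 1300 Pa / 568000 m = 2.29×10⁻³ Pa/m
Geostrophic balance (pressure-gradient force = Coriolis force):
V_g = (1/(fρ)) |∂P/∂n| = 2.29×10⁻³ / (1.25×10⁻⁴ × 0.653) = 28.0 m/s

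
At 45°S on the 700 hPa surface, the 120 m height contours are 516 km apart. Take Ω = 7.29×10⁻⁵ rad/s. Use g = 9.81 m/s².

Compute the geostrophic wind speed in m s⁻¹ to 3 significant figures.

Coriolis parameter at 45°S:
f = 2Ω sin φ = 2 × 7.29×10⁻⁵ × sin 45° = 1.03×10⁻⁴ s⁻¹
Height gradient: |∂Z/∂n| = 120 m / 516000 m = 2.33×10⁻⁴
On a pressure surface, geostrophic balance gives V_g = (g/f)|∂Z/∂n|:
V_g = 9.81 × 2.33×10⁻⁴ / 1.03×10⁻⁴ = 22.1 m/s

22.1 m s⁻¹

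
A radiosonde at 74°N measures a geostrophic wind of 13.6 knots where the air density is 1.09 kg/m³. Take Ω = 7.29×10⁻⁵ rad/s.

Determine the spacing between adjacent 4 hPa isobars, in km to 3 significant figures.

374 km

Coriolis parameter at 74°N:
f = 2Ω sin φ = 2 × 7.29×10⁻⁵ × sin 74° = 1.40×10⁻⁴ s⁻¹
Wind speed in SI: 13.6 knots = 7.00 m/s
Geostrophic balance rearranged: |∂P/∂n| = f ρ V_g
|∂P/∂n| = 1.40×10⁻⁴ × 1.09 × 7.00 = 1.07×10⁻³ Pa/m
Isobar spacing: Δn = ΔP/|∂P/∂n| = 400 Pa / 1.07×10⁻³ Pa/m = 374246 m ≈ 374 km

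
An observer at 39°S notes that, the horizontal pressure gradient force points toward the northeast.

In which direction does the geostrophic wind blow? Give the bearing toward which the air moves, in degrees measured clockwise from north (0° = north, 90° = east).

The pressure-gradient force points toward the northeast (bearing 045°).
Geostrophic balance: in the Southern Hemisphere the Coriolis force deflects motion to the left, so the geostrophic wind blows 90° to the left of the pressure-gradient force (low pressure on the right).
Rotating 045° by 90° counterclockwise gives 315° — the wind blows toward the northwest.

315°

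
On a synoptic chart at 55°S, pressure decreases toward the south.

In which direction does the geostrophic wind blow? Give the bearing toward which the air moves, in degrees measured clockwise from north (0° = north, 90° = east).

The pressure-gradient force points toward the south (bearing 180°).
Geostrophic balance: in the Southern Hemisphere the Coriolis force deflects motion to the left, so the geostrophic wind blows 90° to the left of the pressure-gradient force (low pressure on the right).
Rotating 180° by 90° counterclockwise gives 090° — the wind blows toward the east.

090°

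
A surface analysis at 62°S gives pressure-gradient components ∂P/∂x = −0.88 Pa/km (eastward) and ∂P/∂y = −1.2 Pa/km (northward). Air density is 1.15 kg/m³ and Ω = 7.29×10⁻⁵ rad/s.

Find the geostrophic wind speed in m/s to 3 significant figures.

Coriolis parameter at 62°S:
f = 2Ω sin φ = 2 × 7.29×10⁻⁵ × sin 62° = 1.29×10⁻⁴ s⁻¹
In the Southern Hemisphere f is negative: f = −1.29×10⁻⁴ s⁻¹.
Component geostrophic relations (x east, y north):
u_g = −(1/(fρ)) ∂P/∂y,  v_g = (1/(fρ)) ∂P/∂x
u_g = −(−1.2×10⁻³)/(−1.29×10⁻⁴ × 1.15) = −8.11 m/s;  v_g = (−0.88×10⁻³)/(−1.29×10⁻⁴ × 1.15) = 5.94 m/s
|V_g| = √(u_g² + v_g²) = 10.1 m/s

10.1 m/s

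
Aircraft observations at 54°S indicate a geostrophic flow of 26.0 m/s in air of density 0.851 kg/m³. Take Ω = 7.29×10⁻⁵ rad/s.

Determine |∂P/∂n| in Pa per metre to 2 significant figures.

2.6×10⁻³ Pa/m

Coriolis parameter at 54°S:
f = 2Ω sin φ = 2 × 7.29×10⁻⁵ × sin 54° = 1.18×10⁻⁴ s⁻¹
Geostrophic balance rearranged: |∂P/∂n| = f ρ V_g
|∂P/∂n| = 1.18×10⁻⁴ × 0.851 × 26.0 = 2.61×10⁻³ Pa/m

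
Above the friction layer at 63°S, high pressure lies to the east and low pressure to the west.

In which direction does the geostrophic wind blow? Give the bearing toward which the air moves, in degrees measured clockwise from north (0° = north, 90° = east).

180°

The pressure-gradient force points toward the west (bearing 270°).
Geostrophic balance: in the Southern Hemisphere the Coriolis force deflects motion to the left, so the geostrophic wind blows 90° to the left of the pressure-gradient force (low pressure on the right).
Rotating 270° by 90° counterclockwise gives 180° — the wind blows toward the south.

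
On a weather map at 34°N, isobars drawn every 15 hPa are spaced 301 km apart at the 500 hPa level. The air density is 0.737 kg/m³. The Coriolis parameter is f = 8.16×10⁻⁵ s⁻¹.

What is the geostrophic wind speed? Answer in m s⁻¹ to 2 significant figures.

83 m s⁻¹

Pressure gradient: |∂P/∂n| = 1500 Pa / 301000 m = 4.98×10⁻³ Pa/m
Geostrophic balance (pressure-gradient force = Coriolis force):
V_g = (1/(fρ)) |∂P/∂n| = 4.98×10⁻³ / (8.16×10⁻⁵ × 0.737) = 82.9 m/s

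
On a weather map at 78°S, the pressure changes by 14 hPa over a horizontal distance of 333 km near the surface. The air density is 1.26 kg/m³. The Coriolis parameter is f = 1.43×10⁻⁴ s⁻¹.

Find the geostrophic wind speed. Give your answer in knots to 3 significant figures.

45.4 knots

Pressure gradient: |∂P/∂n| = 1400 Pa / 333000 m = 4.20×10⁻³ Pa/m
Geostrophic balance (pressure-gradient force = Coriolis force):
V_g = (1/(fρ)) |∂P/∂n| = 4.20×10⁻³ / (1.43×10⁻⁴ × 1.26) = 23.3 m/s
Converting: 23.3 m/s × 1.944 = 45.4 knots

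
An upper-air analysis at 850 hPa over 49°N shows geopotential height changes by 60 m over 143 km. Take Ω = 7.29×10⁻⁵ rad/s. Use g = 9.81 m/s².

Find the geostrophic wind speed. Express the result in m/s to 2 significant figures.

Coriolis parameter at 49°N:
f = 2Ω sin φ = 2 × 7.29×10⁻⁵ × sin 49° = 1.10×10⁻⁴ s⁻¹
Height gradient: |∂Z/∂n| = 60 m / 143000 m = 4.20×10⁻⁴
On a pressure surface, geostrophic balance gives V_g = (g/f)|∂Z/∂n|:
V_g = 9.81 × 4.20×10⁻⁴ / 1.10×10⁻⁴ = 37.4 m/s

37 m/s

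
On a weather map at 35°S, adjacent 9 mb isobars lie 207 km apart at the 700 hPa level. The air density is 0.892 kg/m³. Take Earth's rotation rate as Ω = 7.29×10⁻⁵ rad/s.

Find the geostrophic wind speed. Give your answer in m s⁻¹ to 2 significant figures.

Coriolis parameter at 35°S:
f = 2Ω sin φ = 2 × 7.29×10⁻⁵ × sin 35° = 8.36×10⁻⁵ s⁻¹
Pressure gradient: |∂P/∂n| = 900 Pa / 207000 m = 4.35×10⁻³ Pa/m
Geostrophic balance (pressure-gradient force = Coriolis force):
V_g = (1/(fρ)) |∂P/∂n| = 4.35×10⁻³ / (8.36×10⁻⁵ × 0.892) = 58.3 m/s

58 m s⁻¹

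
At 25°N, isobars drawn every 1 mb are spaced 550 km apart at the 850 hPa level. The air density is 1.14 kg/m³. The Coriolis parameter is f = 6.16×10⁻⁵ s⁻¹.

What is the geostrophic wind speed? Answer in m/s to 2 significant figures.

Pressure gradient: |∂P/∂n| = 100 Pa / 550000 m = 1.82×10⁻⁴ Pa/m
Geostrophic balance (pressure-gradient force = Coriolis force):
V_g = (1/(fρ)) |∂P/∂n| = 1.82×10⁻⁴ / (6.16×10⁻⁵ × 1.14) = 2.59 m/s

2.6 m/s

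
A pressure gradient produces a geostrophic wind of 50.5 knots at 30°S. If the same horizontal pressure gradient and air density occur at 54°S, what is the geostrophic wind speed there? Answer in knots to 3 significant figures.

With the same pressure gradient and density, V_g ∝ 1/f ∝ 1/sin φ.
V₂ = V₁ · sin φ₁ / sin φ₂ = 50.5 × sin 30° / sin 54°
V₂ = 50.5 × 0.5000/0.8090 = 31.2 knots

31.2 knots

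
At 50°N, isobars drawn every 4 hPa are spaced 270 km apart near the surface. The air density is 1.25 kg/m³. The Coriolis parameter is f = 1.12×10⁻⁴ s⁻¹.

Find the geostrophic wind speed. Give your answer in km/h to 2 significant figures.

Pressure gradient: |∂P/∂n| = 400 Pa / 270000 m = 1.48×10⁻³ Pa/m
Geostrophic balance (pressure-gradient force = Coriolis force):
V_g = (1/(fρ)) |∂P/∂n| = 1.48×10⁻³ / (1.12×10⁻⁴ × 1.25) = 10.6 m/s
Converting: 10.6 m/s × 3.6 = 38 km/h

38 km/h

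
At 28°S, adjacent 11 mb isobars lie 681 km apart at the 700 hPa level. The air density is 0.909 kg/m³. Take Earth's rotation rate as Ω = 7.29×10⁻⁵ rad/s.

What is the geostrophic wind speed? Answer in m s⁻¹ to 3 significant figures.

26.0 m s⁻¹

Coriolis parameter at 28°S:
f = 2Ω sin φ = 2 × 7.29×10⁻⁵ × sin 28° = 6.84×10⁻⁵ s⁻¹
Pressure gradient: |∂P/∂n| = 1100 Pa / 681000 m = 1.62×10⁻³ Pa/m
Geostrophic balance (pressure-gradient force = Coriolis force):
V_g = (1/(fρ)) |∂P/∂n| = 1.62×10⁻³ / (6.84×10⁻⁵ × 0.909) = 26.0 m/s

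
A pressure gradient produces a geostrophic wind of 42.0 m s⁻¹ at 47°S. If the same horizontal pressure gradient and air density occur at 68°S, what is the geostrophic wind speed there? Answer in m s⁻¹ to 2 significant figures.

With the same pressure gradient and density, V_g ∝ 1/f ∝ 1/sin φ.
V₂ = V₁ · sin φ₁ / sin φ₂ = 42.0 × sin 47° / sin 68°
V₂ = 42.0 × 0.7314/0.9272 = 33 m s⁻¹

33 m s⁻¹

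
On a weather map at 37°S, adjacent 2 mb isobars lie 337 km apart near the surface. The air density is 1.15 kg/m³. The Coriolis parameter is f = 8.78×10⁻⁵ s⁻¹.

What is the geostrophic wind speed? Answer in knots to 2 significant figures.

11 knots

Pressure gradient: |∂P/∂n| = 200 Pa / 337000 m = 5.93×10⁻⁴ Pa/m
Geostrophic balance (pressure-gradient force = Coriolis force):
V_g = (1/(fρ)) |∂P/∂n| = 5.93×10⁻⁴ / (8.78×10⁻⁵ × 1.15) = 5.88 m/s
Converting: 5.88 m/s × 1.944 = 11 knots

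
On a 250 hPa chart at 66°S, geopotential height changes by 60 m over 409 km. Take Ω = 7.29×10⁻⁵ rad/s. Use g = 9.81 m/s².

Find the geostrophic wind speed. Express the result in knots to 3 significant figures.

Coriolis parameter at 66°S:
f = 2Ω sin φ = 2 × 7.29×10⁻⁵ × sin 66° = 1.33×10⁻⁴ s⁻¹
Height gradient: |∂Z/∂n| = 60 m / 409000 m = 1.47×10⁻⁴
On a pressure surface, geostrophic balance gives V_g = (g/f)|∂Z/∂n|:
V_g = 9.81 × 1.47×10⁻⁴ / 1.33×10⁻⁴ = 10.8 m/s
Converting: 10.8 m/s × 1.944 = 21.0 knots

21.0 knots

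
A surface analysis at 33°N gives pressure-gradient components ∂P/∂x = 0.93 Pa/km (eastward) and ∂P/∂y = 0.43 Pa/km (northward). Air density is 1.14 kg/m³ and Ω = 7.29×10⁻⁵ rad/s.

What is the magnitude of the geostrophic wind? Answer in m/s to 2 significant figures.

Coriolis parameter at 33°N:
f = 2Ω sin φ = 2 × 7.29×10⁻⁵ × sin 33° = 7.94×10⁻⁵ s⁻¹
Component geostrophic relations (x east, y north):
u_g = −(1/(fρ)) ∂P/∂y,  v_g = (1/(fρ)) ∂P/∂x
u_g = −(0.43×10⁻³)/(7.94×10⁻⁵ × 1.14) = −4.75 m/s;  v_g = (0.93×10⁻³)/(7.94×10⁻⁵ × 1.14) = 10.3 m/s
|V_g| = √(u_g² + v_g²) = 11.3 m/s

11 m/s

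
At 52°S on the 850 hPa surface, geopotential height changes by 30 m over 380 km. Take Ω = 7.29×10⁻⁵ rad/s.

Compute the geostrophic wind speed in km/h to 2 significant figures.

24 km/h

Coriolis parameter at 52°S:
f = 2Ω sin φ = 2 × 7.29×10⁻⁵ × sin 52° = 1.15×10⁻⁴ s⁻¹
Height gradient: |∂Z/∂n| = 30 m / 380000 m = 7.89×10⁻⁵
On a pressure surface, geostrophic balance gives V_g = (g/f)|∂Z/∂n|:
V_g = 9.81 × 7.89×10⁻⁵ / 1.15×10⁻⁴ = 6.74 m/s
Converting: 6.74 m/s × 3.6 = 24 km/h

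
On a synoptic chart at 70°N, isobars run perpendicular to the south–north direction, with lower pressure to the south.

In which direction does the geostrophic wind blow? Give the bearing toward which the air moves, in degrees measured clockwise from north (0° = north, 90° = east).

The pressure-gradient force points toward the south (bearing 180°).
Geostrophic balance: in the Northern Hemisphere the Coriolis force deflects motion to the right, so the geostrophic wind blows 90° to the right of the pressure-gradient force (low pressure on the left).
Rotating 180° by 90° clockwise gives 270° — the wind blows toward the west.

270°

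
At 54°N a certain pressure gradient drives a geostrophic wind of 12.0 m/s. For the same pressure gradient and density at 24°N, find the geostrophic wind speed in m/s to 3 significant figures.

23.9 m/s

With the same pressure gradient and density, V_g ∝ 1/f ∝ 1/sin φ.
V₂ = V₁ · sin φ₁ / sin φ₂ = 12.0 × sin 54° / sin 24°
V₂ = 12.0 × 0.8090/0.4067 = 23.9 m/s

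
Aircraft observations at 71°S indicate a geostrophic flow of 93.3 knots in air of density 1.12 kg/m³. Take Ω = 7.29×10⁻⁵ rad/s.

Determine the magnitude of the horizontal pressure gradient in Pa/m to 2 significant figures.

7.4×10⁻³ Pa/m

Coriolis parameter at 71°S:
f = 2Ω sin φ = 2 × 7.29×10⁻⁵ × sin 71° = 1.38×10⁻⁴ s⁻¹
Wind speed in SI: 93.3 knots = 48.0 m/s
Geostrophic balance rearranged: |∂P/∂n| = f ρ V_g
|∂P/∂n| = 1.38×10⁻⁴ × 1.12 × 48.0 = 7.41×10⁻³ Pa/m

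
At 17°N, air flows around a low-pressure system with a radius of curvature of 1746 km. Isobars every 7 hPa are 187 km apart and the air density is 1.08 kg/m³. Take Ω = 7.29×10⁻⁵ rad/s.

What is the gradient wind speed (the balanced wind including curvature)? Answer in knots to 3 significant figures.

Coriolis parameter at 17°N:
f = 2Ω sin φ = 2 × 7.29×10⁻⁵ × sin 17° = 4.26×10⁻⁵ s⁻¹
Pressure gradient: |∂P/∂n| = 700 Pa / 187000 m = 3.74×10⁻³ Pa/m
Geostrophic speed: V_g = |∂P/∂n|/(fρ) = 3.74×10⁻³/(4.26×10⁻⁵ × 1.08) = 81.3 m/s
Around a low, centrifugal force acts outward with Coriolis, so pressure-gradient force balances both:
(1/ρ)|∂P/∂n| = fV + V²/R  →  V² + fR·V − fR·V_g = 0
With fR = 4.26×10⁻⁵ × 1746×10³ m = 74.4 m/s:
V = [−fR + √((fR)² + 4 fR V_g)]/2 = [−74.4 + √(74.4² + 4×74.4×81.3)]/2 = 49 m/s
Subgeostrophic (V < V_g = 81.3 m/s), as expected around a low.
Converting: 49 m/s × 1.944 = 95.3 knots

95.3 knots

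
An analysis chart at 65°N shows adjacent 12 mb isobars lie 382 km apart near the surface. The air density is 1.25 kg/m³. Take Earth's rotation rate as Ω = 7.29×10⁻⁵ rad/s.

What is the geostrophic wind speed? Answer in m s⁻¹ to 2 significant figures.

19 m s⁻¹

Coriolis parameter at 65°N:
f = 2Ω sin φ = 2 × 7.29×10⁻⁵ × sin 65° = 1.32×10⁻⁴ s⁻¹
Pressure gradient: |∂P/∂n| = 1200 Pa / 382000 m = 3.14×10⁻³ Pa/m
Geostrophic balance (pressure-gradient force = Coriolis force):
V_g = (1/(fρ)) |∂P/∂n| = 3.14×10⁻³ / (1.32×10⁻⁴ × 1.25) = 19.0 m/s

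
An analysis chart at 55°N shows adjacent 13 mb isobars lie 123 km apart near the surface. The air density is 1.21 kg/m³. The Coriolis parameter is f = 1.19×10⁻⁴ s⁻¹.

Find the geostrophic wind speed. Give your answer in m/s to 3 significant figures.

73.4 m/s

Pressure gradient: |∂P/∂n| = 1300 Pa / 123000 m = 1.06×10⁻² Pa/m
Geostrophic balance (pressure-gradient force = Coriolis force):
V_g = (1/(fρ)) |∂P/∂n| = 1.06×10⁻² / (1.19×10⁻⁴ × 1.21) = 73.4 m/s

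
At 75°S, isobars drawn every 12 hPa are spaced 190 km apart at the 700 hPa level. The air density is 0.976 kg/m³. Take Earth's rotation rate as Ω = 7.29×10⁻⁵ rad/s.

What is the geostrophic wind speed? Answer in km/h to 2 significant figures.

Coriolis parameter at 75°S:
f = 2Ω sin φ = 2 × 7.29×10⁻⁵ × sin 75° = 1.41×10⁻⁴ s⁻¹
Pressure gradient: |∂P/∂n| = 1200 Pa / 190000 m = 6.32×10⁻³ Pa/m
Geostrophic balance (pressure-gradient force = Coriolis force):
V_g = (1/(fρ)) |∂P/∂n| = 6.32×10⁻³ / (1.41×10⁻⁴ × 0.976) = 45.9 m/s
Converting: 45.9 m/s × 3.6 = 170 km/h

170 km/h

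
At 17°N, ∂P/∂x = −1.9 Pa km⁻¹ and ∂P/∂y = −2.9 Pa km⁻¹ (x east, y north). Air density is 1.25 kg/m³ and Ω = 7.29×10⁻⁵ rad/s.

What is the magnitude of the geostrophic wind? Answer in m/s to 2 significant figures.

65 m/s

Coriolis parameter at 17°N:
f = 2Ω sin φ = 2 × 7.29×10⁻⁵ × sin 17° = 4.26×10⁻⁵ s⁻¹
Component geostrophic relations (x east, y north):
u_g = −(1/(fρ)) ∂P/∂y,  v_g = (1/(fρ)) ∂P/∂x
u_g = −(−2.9×10⁻³)/(4.26×10⁻⁵ × 1.25) = 54.4 m/s;  v_g = (−1.9×10⁻³)/(4.26×10⁻⁵ × 1.25) = −35.7 m/s
|V_g| = √(u_g² + v_g²) = 65.1 m/s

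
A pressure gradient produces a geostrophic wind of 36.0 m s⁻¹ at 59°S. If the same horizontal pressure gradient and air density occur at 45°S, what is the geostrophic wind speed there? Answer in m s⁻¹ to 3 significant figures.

With the same pressure gradient and density, V_g ∝ 1/f ∝ 1/sin φ.
V₂ = V₁ · sin φ₁ / sin φ₂ = 36.0 × sin 59° / sin 45°
V₂ = 36.0 × 0.8572/0.7071 = 43.6 m s⁻¹

43.6 m s⁻¹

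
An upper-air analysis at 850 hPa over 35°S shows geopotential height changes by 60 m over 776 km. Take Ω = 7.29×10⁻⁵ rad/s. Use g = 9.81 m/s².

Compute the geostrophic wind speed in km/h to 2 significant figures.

Coriolis parameter at 35°S:
f = 2Ω sin φ = 2 × 7.29×10⁻⁵ × sin 35° = 8.36×10⁻⁵ s⁻¹
Height gradient: |∂Z/∂n| = 60 m / 776000 m = 7.73×10⁻⁵
On a pressure surface, geostrophic balance gives V_g = (g/f)|∂Z/∂n|:
V_g = 9.81 × 7.73×10⁻⁵ / 8.36×10⁻⁵ = 9.07 m/s
Converting: 9.07 m/s × 3.6 = 33 km/h

33 km/h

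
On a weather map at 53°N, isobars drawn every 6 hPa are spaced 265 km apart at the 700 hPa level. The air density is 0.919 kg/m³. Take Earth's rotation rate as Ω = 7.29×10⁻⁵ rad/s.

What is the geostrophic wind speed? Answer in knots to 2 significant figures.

Coriolis parameter at 53°N:
f = 2Ω sin φ = 2 × 7.29×10⁻⁵ × sin 53° = 1.16×10⁻⁴ s⁻¹
Pressure gradient: |∂P/∂n| = 600 Pa / 265000 m = 2.26×10⁻³ Pa/m
Geostrophic balance (pressure-gradient force = Coriolis force):
V_g = (1/(fρ)) |∂P/∂n| = 2.26×10⁻³ / (1.16×10⁻⁴ × 0.919) = 21.2 m/s
Converting: 21.2 m/s × 1.944 = 41 knots

41 knots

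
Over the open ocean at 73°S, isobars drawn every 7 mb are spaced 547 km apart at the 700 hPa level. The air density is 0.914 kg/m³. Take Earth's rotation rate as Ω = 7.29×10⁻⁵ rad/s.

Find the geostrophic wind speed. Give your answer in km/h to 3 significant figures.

Coriolis parameter at 73°S:
f = 2Ω sin φ = 2 × 7.29×10⁻⁵ × sin 73° = 1.39×10⁻⁴ s⁻¹
Pressure gradient: |∂P/∂n| = 700 Pa / 547000 m = 1.28×10⁻³ Pa/m
Geostrophic balance (pressure-gradient force = Coriolis force):
V_g = (1/(fρ)) |∂P/∂n| = 1.28×10⁻³ / (1.39×10⁻⁴ × 0.914) = 10.0 m/s
Converting: 10.0 m/s × 3.6 = 36.2 km/h

36.2 km/h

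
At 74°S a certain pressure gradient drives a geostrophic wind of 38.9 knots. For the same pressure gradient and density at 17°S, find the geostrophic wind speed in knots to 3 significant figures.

128 knots

With the same pressure gradient and density, V_g ∝ 1/f ∝ 1/sin φ.
V₂ = V₁ · sin φ₁ / sin φ₂ = 38.9 × sin 74° / sin 17°
V₂ = 38.9 × 0.9613/0.2924 = 128 knots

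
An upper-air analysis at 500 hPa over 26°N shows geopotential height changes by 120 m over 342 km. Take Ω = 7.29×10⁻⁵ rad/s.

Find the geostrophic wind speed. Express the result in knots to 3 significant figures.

Coriolis parameter at 26°N:
f = 2Ω sin φ = 2 × 7.29×10⁻⁵ × sin 26° = 6.39×10⁻⁵ s⁻¹
Height gradient: |∂Z/∂n| = 120 m / 342000 m = 3.51×10⁻⁴
On a pressure surface, geostrophic balance gives V_g = (g/f)|∂Z/∂n|:
V_g = 9.81 × 3.51×10⁻⁴ / 6.39×10⁻⁵ = 53.9 m/s
Converting: 53.9 m/s × 1.944 = 105 knots

105 knots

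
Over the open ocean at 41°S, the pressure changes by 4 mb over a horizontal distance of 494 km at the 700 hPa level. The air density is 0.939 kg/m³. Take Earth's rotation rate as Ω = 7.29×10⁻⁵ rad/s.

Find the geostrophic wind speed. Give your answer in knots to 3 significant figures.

Coriolis parameter at 41°S:
f = 2Ω sin φ = 2 × 7.29×10⁻⁵ × sin 41° = 9.57×10⁻⁵ s⁻¹
Pressure gradient: |∂P/∂n| = 400 Pa / 494000 m = 8.10×10⁻⁴ Pa/m
Geostrophic balance (pressure-gradient force = Coriolis force):
V_g = (1/(fρ)) |∂P/∂n| = 8.10×10⁻⁴ / (9.57×10⁻⁵ × 0.939) = 9.02 m/s
Converting: 9.02 m/s × 1.944 = 17.5 knots

17.5 knots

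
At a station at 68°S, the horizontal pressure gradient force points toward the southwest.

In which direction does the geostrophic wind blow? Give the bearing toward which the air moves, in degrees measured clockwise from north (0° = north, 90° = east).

The pressure-gradient force points toward the southwest (bearing 225°).
Geostrophic balance: in the Southern Hemisphere the Coriolis force deflects motion to the left, so the geostrophic wind blows 90° to the left of the pressure-gradient force (low pressure on the right).
Rotating 225° by 90° counterclockwise gives 135° — the wind blows toward the southeast.

135°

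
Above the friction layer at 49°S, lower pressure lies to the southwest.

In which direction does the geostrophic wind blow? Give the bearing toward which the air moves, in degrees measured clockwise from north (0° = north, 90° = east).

135°

The pressure-gradient force points toward the southwest (bearing 225°).
Geostrophic balance: in the Southern Hemisphere the Coriolis force deflects motion to the left, so the geostrophic wind blows 90° to the left of the pressure-gradient force (low pressure on the right).
Rotating 225° by 90° counterclockwise gives 135° — the wind blows toward the southeast.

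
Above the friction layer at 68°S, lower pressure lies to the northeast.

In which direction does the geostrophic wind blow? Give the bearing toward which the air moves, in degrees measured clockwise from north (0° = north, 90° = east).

The pressure-gradient force points toward the northeast (bearing 045°).
Geostrophic balance: in the Southern Hemisphere the Coriolis force deflects motion to the left, so the geostrophic wind blows 90° to the left of the pressure-gradient force (low pressure on the right).
Rotating 045° by 90° counterclockwise gives 315° — the wind blows toward the northwest.

315°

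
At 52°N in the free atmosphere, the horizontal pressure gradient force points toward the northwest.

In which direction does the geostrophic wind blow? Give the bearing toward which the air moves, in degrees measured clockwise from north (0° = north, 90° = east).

045°

The pressure-gradient force points toward the northwest (bearing 315°).
Geostrophic balance: in the Northern Hemisphere the Coriolis force deflects motion to the right, so the geostrophic wind blows 90° to the right of the pressure-gradient force (low pressure on the left).
Rotating 315° by 90° clockwise gives 045° — the wind blows toward the northeast.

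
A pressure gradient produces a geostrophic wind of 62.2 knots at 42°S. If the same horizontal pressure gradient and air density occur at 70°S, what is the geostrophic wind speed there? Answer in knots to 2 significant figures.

With the same pressure gradient and density, V_g ∝ 1/f ∝ 1/sin φ.
V₂ = V₁ · sin φ₁ / sin φ₂ = 62.2 × sin 42° / sin 70°
V₂ = 62.2 × 0.6691/0.9397 = 44 knots

44 knots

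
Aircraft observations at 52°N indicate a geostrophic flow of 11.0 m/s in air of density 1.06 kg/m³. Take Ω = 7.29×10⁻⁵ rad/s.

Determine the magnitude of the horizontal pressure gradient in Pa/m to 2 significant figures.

Coriolis parameter at 52°N:
f = 2Ω sin φ = 2 × 7.29×10⁻⁵ × sin 52° = 1.15×10⁻⁴ s⁻¹
Geostrophic balance rearranged: |∂P/∂n| = f ρ V_g
|∂P/∂n| = 1.15×10⁻⁴ × 1.06 × 11.0 = 1.34×10⁻³ Pa/m

1.3×10⁻³ Pa/m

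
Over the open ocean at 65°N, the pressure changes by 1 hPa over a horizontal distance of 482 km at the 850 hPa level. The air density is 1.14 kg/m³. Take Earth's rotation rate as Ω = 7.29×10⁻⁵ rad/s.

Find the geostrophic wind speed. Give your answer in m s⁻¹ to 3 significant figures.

Coriolis parameter at 65°N:
f = 2Ω sin φ = 2 × 7.29×10⁻⁵ × sin 65° = 1.32×10⁻⁴ s⁻¹
Pressure gradient: |∂P/∂n| = 100 Pa / 482000 m = 2.07×10⁻⁴ Pa/m
Geostrophic balance (pressure-gradient force = Coriolis force):
V_g = (1/(fρ)) |∂P/∂n| = 2.07×10⁻⁴ / (1.32×10⁻⁴ × 1.14) = 1.38 m/s

1.38 m s⁻¹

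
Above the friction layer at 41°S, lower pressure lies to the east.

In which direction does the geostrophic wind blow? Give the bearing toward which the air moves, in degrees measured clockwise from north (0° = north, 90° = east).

000°

The pressure-gradient force points toward the east (bearing 090°).
Geostrophic balance: in the Southern Hemisphere the Coriolis force deflects motion to the left, so the geostrophic wind blows 90° to the left of the pressure-gradient force (low pressure on the right).
Rotating 090° by 90° counterclockwise gives 000° — the wind blows toward the north.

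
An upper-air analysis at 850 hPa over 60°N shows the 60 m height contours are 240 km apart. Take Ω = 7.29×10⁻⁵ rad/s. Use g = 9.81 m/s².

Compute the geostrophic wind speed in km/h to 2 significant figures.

70 km/h

Coriolis parameter at 60°N:
f = 2Ω sin φ = 2 × 7.29×10⁻⁵ × sin 60° = 1.26×10⁻⁴ s⁻¹
Height gradient: |∂Z/∂n| = 60 m / 240000 m = 2.50×10⁻⁴
On a pressure surface, geostrophic balance gives V_g = (g/f)|∂Z/∂n|:
V_g = 9.81 × 2.50×10⁻⁴ / 1.26×10⁻⁴ = 19.4 m/s
Converting: 19.4 m/s × 3.6 = 70 km/h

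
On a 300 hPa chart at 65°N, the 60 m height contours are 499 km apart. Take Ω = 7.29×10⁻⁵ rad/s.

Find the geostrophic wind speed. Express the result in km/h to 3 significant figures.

32.1 km/h

Coriolis parameter at 65°N:
f = 2Ω sin φ = 2 × 7.29×10⁻⁵ × sin 65° = 1.32×10⁻⁴ s⁻¹
Height gradient: |∂Z/∂n| = 60 m / 499000 m = 1.20×10⁻⁴
On a pressure surface, geostrophic balance gives V_g = (g/f)|∂Z/∂n|:
V_g = 9.81 × 1.20×10⁻⁴ / 1.32×10⁻⁴ = 8.93 m/s
Converting: 8.93 m/s × 3.6 = 32.1 km/h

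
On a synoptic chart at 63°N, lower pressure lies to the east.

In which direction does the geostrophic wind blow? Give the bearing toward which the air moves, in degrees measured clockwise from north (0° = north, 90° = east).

180°

The pressure-gradient force points toward the east (bearing 090°).
Geostrophic balance: in the Northern Hemisphere the Coriolis force deflects motion to the right, so the geostrophic wind blows 90° to the right of the pressure-gradient force (low pressure on the left).
Rotating 090° by 90° clockwise gives 180° — the wind blows toward the south.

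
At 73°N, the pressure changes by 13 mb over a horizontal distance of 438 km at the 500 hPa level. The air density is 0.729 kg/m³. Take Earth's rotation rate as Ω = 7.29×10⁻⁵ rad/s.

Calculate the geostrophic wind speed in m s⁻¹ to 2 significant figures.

29 m s⁻¹

Coriolis parameter at 73°N:
f = 2Ω sin φ = 2 × 7.29×10⁻⁵ × sin 73° = 1.39×10⁻⁴ s⁻¹
Pressure gradient: |∂P/∂n| = 1300 Pa / 438000 m = 2.97×10⁻³ Pa/m
Geostrophic balance (pressure-gradient force = Coriolis force):
V_g = (1/(fρ)) |∂P/∂n| = 2.97×10⁻³ / (1.39×10⁻⁴ × 0.729) = 29.2 m/s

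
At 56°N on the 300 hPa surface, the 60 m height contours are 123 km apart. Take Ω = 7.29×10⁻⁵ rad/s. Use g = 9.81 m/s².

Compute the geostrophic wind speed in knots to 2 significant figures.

Coriolis parameter at 56°N:
f = 2Ω sin φ = 2 × 7.29×10⁻⁵ × sin 56° = 1.21×10⁻⁴ s⁻¹
Height gradient: |∂Z/∂n| = 60 m / 123000 m = 4.88×10⁻⁴
On a pressure surface, geostrophic balance gives V_g = (g/f)|∂Z/∂n|:
V_g = 9.81 × 4.88×10⁻⁴ / 1.21×10⁻⁴ = 39.6 m/s
Converting: 39.6 m/s × 1.944 = 77 knots

77 knots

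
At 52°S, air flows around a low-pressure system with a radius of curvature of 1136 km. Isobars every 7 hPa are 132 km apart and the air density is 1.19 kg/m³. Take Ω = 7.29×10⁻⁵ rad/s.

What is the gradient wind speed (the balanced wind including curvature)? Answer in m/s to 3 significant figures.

31.3 m/s

Coriolis parameter at 52°S:
f = 2Ω sin φ = 2 × 7.29×10⁻⁵ × sin 52° = 1.15×10⁻⁴ s⁻¹
Pressure gradient: |∂P/∂n| = 700 Pa / 132000 m = 5.30×10⁻³ Pa/m
Geostrophic speed: V_g = |∂P/∂n|/(fρ) = 5.30×10⁻³/(1.15×10⁻⁴ × 1.19) = 38.8 m/s
Around a low, centrifugal force acts outward with Coriolis, so pressure-gradient force balances both:
(1/ρ)|∂P/∂n| = fV + V²/R  →  V² + fR·V − fR·V_g = 0
With fR = 1.15×10⁻⁴ × 1136×10³ m = 131 m/s:
V = [−fR + √((fR)² + 4 fR V_g)]/2 = [−131 + √(131² + 4×131×38.8)]/2 = 31.3 m/s
Subgeostrophic (V < V_g = 38.8 m/s), as expected around a low.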